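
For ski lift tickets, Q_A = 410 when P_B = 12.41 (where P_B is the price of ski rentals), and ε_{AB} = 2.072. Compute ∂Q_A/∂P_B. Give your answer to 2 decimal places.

ε = (∂Q_A/∂P_B)·(P_B/Q_A) ⇒ ∂Q_A/∂P_B = ε·Q_A/P_B = 2.072 × 410/12.41 ≈ 68.45.

68.45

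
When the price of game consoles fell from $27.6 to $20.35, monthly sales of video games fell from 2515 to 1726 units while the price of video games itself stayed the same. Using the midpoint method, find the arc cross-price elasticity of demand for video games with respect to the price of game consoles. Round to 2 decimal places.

ΔQ_A = 1726 − 2515 = -789; ΔP_B = 20.35 − 27.6 = -7.25.
Midpoints: Q̄_A = 2120.5, P̄_B = 23.98.
ε = (ΔQ_A/Q̄_A)/(ΔP_B/P̄_B) = (-789/2120.5)/(-7.25/23.98) ≈ 1.23.

1.23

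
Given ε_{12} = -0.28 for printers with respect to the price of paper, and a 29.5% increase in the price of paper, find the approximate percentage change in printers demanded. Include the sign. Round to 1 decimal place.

-8.3%

%ΔQ ≈ ε × %ΔP of paper = -0.28 × (29.5%) = -8.3%.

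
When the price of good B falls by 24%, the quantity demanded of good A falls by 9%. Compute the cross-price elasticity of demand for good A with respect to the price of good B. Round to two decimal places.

0.38

ε = (%ΔQ of good A) / (%ΔP of good B) = (-9%) / (-24%) ≈ 0.38.
Positive cross-price elasticity: substitutes.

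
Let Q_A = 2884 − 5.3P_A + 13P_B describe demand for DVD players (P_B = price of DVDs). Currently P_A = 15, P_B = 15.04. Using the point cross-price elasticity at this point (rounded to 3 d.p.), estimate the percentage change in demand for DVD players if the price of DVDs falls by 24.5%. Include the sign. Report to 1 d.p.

At P_A = 15, P_B = 15.04: Q_A = 3000.02.
∂Q_A/∂P_B = 13.
ε = (∂Q_A/∂P_B)(P_B/Q_A) = 13.0000 × 15.04/3000.02 ≈ 0.065.
%ΔQ_A ≈ ε × %ΔP_B = 0.065 × (-24.5%) = -1.6%.

-1.6%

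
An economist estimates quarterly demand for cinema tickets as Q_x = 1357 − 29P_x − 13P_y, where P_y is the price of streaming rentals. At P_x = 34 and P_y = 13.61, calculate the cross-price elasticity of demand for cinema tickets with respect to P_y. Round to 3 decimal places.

-0.912

At P_x = 34 and P_y = 13.61: Q_x = 194.07.
∂Q_x/∂P_y = -13.
ε = (∂Q_x/∂P_y)(P_y/Q_x) = -13 × (13.61/194.07) ≈ -0.912.
Since ε < 0, cinema tickets and streaming rentals are complements.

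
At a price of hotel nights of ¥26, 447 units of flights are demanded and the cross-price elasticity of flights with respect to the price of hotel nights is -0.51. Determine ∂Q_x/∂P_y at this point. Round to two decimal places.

ε = (∂Q_x/∂P_y)·(P_y/Q_x) ⇒ ∂Q_x/∂P_y = ε·Q_x/P_y = -0.51 × 447/26 ≈ -8.77.

-8.77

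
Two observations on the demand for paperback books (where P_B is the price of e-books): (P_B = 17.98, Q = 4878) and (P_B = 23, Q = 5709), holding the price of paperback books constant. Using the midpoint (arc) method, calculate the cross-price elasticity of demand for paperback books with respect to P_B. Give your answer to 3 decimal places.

0.641

ΔQ_A = 5709 − 4878 = 831; ΔP_B = 23 − 17.98 = 5.02.
Midpoints: Q̄_A = 5293.5, P̄_B = 20.49.
ε = (ΔQ_A/Q̄_A)/(ΔP_B/P̄_B) = (831/5293.5)/(5.02/20.49) ≈ 0.641.
ε > 0: paperback books and e-books are substitutes.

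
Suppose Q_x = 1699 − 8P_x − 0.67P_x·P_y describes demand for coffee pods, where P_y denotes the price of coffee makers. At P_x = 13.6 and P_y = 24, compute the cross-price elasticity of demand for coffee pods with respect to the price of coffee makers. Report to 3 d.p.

-0.159

At P_x = 13.6 and P_y = 24: Q_x = 1371.512.
∂Q_x/∂P_y = -0.67P_x = -0.67(13.6) = -9.1120.
ε = (∂Q_x/∂P_y)(P_y/Q_x) = -9.1120 × (24/1371.512) ≈ -0.159.
ε < 0: complements.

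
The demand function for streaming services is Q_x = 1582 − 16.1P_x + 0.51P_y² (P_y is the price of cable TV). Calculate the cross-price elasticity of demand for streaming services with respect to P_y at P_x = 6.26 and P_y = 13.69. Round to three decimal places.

0.121

At P_x = 6.26 and P_y = 13.69: Q_x = 1576.796.
∂Q_x/∂P_y = 1.02P_y = 1.02(13.69) = 13.9638.
ε = (∂Q_x/∂P_y)(P_y/Q_x) = 13.9638 × (13.69/1576.796) ≈ 0.121.
ε > 0: substitutes.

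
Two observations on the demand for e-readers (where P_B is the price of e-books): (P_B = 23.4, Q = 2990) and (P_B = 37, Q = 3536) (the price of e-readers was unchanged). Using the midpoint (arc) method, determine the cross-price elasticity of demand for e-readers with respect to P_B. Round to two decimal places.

ΔQ_A = 3536 − 2990 = 546; ΔP_B = 37 − 23.4 = 13.6.
Midpoints: Q̄_A = 3263.0, P̄_B = 30.20.
ε = (ΔQ_A/Q̄_A)/(ΔP_B/P̄_B) = (546/3263.0)/(13.6/30.20) ≈ 0.37.
ε > 0: e-readers and e-books are substitutes.

0.37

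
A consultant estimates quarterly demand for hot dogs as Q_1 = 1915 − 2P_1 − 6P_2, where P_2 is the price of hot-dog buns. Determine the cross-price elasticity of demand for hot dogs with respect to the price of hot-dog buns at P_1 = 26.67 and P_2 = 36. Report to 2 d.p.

At P_1 = 26.67 and P_2 = 36: Q_1 = 1645.66.
∂Q_1/∂P_2 = -6.
ε = (∂Q_1/∂P_2)(P_2/Q_1) = -6 × (36/1645.66) ≈ -0.13.

-0.13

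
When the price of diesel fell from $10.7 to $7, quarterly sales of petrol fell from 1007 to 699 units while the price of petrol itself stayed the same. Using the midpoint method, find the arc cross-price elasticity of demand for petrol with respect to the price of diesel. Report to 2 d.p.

0.86

ΔQ_A = 699 − 1007 = -308; ΔP_B = 7 − 10.7 = -3.7.
Midpoints: Q̄_A = 853.0, P̄_B = 8.85.
ε = (ΔQ_A/Q̄_A)/(ΔP_B/P̄_B) = (-308/853.0)/(-3.7/8.85) ≈ 0.86.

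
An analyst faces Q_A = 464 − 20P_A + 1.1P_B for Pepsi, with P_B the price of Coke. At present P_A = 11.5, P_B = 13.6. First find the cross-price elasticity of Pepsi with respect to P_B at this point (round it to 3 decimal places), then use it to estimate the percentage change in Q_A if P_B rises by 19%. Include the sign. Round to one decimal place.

At P_A = 11.5, P_B = 13.6: Q_A = 248.96.
∂Q_A/∂P_B = 1.1.
ε = (∂Q_A/∂P_B)(P_B/Q_A) = 1.1000 × 13.6/248.96 ≈ 0.060.
%ΔQ_A ≈ ε × %ΔP_B = 0.060 × (19%) = 1.1%.

1.1%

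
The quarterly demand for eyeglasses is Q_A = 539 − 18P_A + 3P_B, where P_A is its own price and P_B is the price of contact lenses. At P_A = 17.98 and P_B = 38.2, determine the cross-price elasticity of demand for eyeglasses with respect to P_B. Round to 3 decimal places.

0.347

At P_A = 17.98 and P_B = 38.2: Q_A = 329.96.
∂Q_A/∂P_B = 3.
ε = (∂Q_A/∂P_B)(P_B/Q_A) = 3 × (38.2/329.96) ≈ 0.347.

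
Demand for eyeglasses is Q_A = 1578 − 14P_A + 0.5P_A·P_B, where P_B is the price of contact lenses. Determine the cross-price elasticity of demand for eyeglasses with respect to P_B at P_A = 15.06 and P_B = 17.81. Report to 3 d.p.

0.089

At P_A = 15.06 and P_B = 17.81: Q_A = 1501.269.
∂Q_A/∂P_B = 0.5P_A = 0.5(15.06) = 7.5300.
ε = (∂Q_A/∂P_B)(P_B/Q_A) = 7.5300 × (17.81/1501.269) ≈ 0.089.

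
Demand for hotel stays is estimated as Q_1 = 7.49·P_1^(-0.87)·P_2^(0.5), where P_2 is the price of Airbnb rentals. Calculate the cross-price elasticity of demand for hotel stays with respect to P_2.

In a log-linear (constant-elasticity) demand function, the coefficient on the exponent of P_2 is the cross-price elasticity.
ε = 0.50. Positive, so hotel stays and Airbnb rentals are substitutes.

0.50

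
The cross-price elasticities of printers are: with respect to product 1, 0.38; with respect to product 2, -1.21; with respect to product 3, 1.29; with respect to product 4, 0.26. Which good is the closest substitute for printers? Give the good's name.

product 3

Substitutes have ε > 0. Among the positive values, 1.29 (product 3) is largest.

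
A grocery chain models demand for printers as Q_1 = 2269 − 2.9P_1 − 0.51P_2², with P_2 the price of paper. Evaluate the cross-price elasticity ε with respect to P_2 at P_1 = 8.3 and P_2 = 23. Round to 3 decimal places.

-0.273

At P_1 = 8.3 and P_2 = 23: Q_1 = 1975.14.
∂Q_1/∂P_2 = -1.02P_2 = -1.02(23) = -23.4600.
ε = (∂Q_1/∂P_2)(P_2/Q_1) = -23.4600 × (23/1975.14) ≈ -0.273.
ε < 0: complements.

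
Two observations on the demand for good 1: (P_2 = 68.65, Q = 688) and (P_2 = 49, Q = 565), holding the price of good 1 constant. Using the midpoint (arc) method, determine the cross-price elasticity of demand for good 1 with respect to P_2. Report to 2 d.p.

0.59

ΔQ_1 = 565 − 688 = -123; ΔP_2 = 49 − 68.65 = -19.65.
Midpoints: Q̄_1 = 626.5, P̄_2 = 58.83.
ε = (ΔQ_1/Q̄_1)/(ΔP_2/P̄_2) = (-123/626.5)/(-19.65/58.83) ≈ 0.59.
ε > 0: good 1 and good 2 are substitutes.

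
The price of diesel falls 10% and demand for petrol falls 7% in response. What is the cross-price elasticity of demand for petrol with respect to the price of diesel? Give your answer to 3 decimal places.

ε = (%ΔQ of petrol) / (%ΔP of diesel) = (-7%) / (-10%) ≈ 0.700.
Positive cross-price elasticity: substitutes.

0.700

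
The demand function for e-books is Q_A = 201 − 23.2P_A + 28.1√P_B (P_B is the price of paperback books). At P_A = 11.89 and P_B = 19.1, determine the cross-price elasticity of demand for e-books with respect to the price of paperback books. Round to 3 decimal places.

At P_A = 11.89 and P_B = 19.1: Q_A = 47.959.
∂Q_A/∂P_B = 28.1/(2√P_B) = 28.1/(2√19.1) = 3.2148.
ε = (∂Q_A/∂P_B)(P_B/Q_A) = 3.2148 × (19.1/47.959) ≈ 1.280.
ε > 0: substitutes.

1.280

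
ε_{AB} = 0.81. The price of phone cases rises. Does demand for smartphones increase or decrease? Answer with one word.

ε > 0 and the price of phone cases rises, so the quantity of smartphones moves in the same direction: it increases.

increase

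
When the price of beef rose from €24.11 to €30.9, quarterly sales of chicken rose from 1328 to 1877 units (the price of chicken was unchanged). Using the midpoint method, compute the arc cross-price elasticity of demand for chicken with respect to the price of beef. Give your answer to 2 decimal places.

1.39

ΔQ_A = 1877 − 1328 = 549; ΔP_B = 30.9 − 24.11 = 6.79.
Midpoints: Q̄_A = 1602.5, P̄_B = 27.50.
ε = (ΔQ_A/Q̄_A)/(ΔP_B/P̄_B) = (549/1602.5)/(6.79/27.50) ≈ 1.39.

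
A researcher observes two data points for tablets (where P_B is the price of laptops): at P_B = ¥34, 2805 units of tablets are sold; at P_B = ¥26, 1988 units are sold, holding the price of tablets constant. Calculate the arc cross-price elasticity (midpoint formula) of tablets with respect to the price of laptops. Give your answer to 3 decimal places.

ΔQ_A = 1988 − 2805 = -817; ΔP_B = 26 − 34 = -8.
Midpoints: Q̄_A = 2396.5, P̄_B = 30.00.
ε = (ΔQ_A/Q̄_A)/(ΔP_B/P̄_B) = (-817/2396.5)/(-8/30.00) ≈ 1.278.
ε > 0: tablets and laptops are substitutes.

1.278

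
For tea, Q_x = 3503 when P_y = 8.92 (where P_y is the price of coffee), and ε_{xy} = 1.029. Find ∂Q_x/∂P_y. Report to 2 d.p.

ε = (∂Q_x/∂P_y)·(P_y/Q_x) ⇒ ∂Q_x/∂P_y = ε·Q_x/P_y = 1.029 × 3503/8.92 ≈ 404.10.

404.10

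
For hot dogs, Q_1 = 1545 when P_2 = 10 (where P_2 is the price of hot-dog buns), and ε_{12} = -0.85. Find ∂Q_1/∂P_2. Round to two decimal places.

-131.33

ε = (∂Q_1/∂P_2)·(P_2/Q_1) ⇒ ∂Q_1/∂P_2 = ε·Q_1/P_2 = -0.85 × 1545/10 ≈ -131.33.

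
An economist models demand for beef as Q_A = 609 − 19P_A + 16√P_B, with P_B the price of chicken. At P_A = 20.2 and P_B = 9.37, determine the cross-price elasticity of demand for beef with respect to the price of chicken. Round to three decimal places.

At P_A = 20.2 and P_B = 9.37: Q_A = 274.177.
∂Q_A/∂P_B = 16/(2√P_B) = 16/(2√9.37) = 2.6135.
ε = (∂Q_A/∂P_B)(P_B/Q_A) = 2.6135 × (9.37/274.177) ≈ 0.089.
ε > 0: substitutes.

0.089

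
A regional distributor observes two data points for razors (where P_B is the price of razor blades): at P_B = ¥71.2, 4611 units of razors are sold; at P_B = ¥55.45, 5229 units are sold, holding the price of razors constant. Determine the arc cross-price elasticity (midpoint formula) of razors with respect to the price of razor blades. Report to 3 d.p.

ΔQ_A = 5229 − 4611 = 618; ΔP_B = 55.45 − 71.2 = -15.75.
Midpoints: Q̄_A = 4920.0, P̄_B = 63.33.
ε = (ΔQ_A/Q̄_A)/(ΔP_B/P̄_B) = (618/4920.0)/(-15.75/63.33) ≈ -0.505.

-0.505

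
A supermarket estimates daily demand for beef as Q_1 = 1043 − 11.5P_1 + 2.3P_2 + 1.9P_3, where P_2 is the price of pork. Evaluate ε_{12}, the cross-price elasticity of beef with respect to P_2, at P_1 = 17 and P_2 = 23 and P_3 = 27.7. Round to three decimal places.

0.056

At P_1 = 17 and P_2 = 23 and P_3 = 27.7: Q_1 = 953.03.
∂Q_1/∂P_2 = 2.3.
ε = (∂Q_1/∂P_2)(P_2/Q_1) = 2.3 × (23/953.03) ≈ 0.056.
Since ε > 0, beef and pork are substitutes.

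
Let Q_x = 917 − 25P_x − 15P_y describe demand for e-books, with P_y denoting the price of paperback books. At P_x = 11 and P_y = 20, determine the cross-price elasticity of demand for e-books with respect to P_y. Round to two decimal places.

At P_x = 11 and P_y = 20: Q_x = 342.
∂Q_x/∂P_y = -15.
ε = (∂Q_x/∂P_y)(P_y/Q_x) = -15 × (20/342) ≈ -0.88.
Since ε < 0, e-books and paperback books are complements.

-0.88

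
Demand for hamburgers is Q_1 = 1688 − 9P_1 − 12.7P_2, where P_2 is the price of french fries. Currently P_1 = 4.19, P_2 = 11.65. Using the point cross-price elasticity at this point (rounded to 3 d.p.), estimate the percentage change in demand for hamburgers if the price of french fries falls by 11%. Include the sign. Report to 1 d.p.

1.1%

At P_1 = 4.19, P_2 = 11.65: Q_1 = 1502.335.
∂Q_1/∂P_2 = -12.7.
ε = (∂Q_1/∂P_2)(P_2/Q_1) = -12.7000 × 11.65/1502.335 ≈ -0.098.
%ΔQ_1 ≈ ε × %ΔP_2 = -0.098 × (-11%) = 1.1%.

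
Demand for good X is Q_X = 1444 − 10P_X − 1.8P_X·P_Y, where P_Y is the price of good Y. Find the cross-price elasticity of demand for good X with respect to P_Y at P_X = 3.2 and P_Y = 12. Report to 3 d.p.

-0.051

At P_X = 3.2 and P_Y = 12: Q_X = 1342.88.
∂Q_X/∂P_Y = -1.8P_X = -1.8(3.2) = -5.7600.
ε = (∂Q_X/∂P_Y)(P_Y/Q_X) = -5.7600 × (12/1342.88) ≈ -0.051.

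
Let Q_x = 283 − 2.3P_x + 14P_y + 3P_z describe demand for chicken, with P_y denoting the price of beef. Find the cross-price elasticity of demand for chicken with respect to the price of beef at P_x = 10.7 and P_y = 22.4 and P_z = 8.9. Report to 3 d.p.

At P_x = 10.7 and P_y = 22.4 and P_z = 8.9: Q_x = 598.69.
∂Q_x/∂P_y = 14.
ε = (∂Q_x/∂P_y)(P_y/Q_x) = 14 × (22.4/598.69) ≈ 0.524.
Since ε > 0, chicken and beef are substitutes.

0.524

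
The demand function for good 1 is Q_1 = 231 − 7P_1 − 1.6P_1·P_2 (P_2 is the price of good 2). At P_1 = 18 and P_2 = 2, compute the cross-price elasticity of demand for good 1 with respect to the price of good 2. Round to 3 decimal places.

At P_1 = 18 and P_2 = 2: Q_1 = 47.4.
∂Q_1/∂P_2 = -1.6P_1 = -1.6(18) = -28.8000.
ε = (∂Q_1/∂P_2)(P_2/Q_1) = -28.8000 × (2/47.4) ≈ -1.215.

-1.215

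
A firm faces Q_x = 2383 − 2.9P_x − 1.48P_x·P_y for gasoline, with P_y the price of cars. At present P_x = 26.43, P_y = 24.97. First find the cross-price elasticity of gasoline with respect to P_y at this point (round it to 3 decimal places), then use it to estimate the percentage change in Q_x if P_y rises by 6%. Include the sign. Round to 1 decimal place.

-4.4%

At P_x = 26.43, P_y = 24.97: Q_x = 1329.616.
∂Q_x/∂P_y = -1.48P_x = -39.1164.
ε = (∂Q_x/∂P_y)(P_y/Q_x) = -39.1164 × 24.97/1329.616 ≈ -0.735.
%ΔQ_x ≈ ε × %ΔP_y = -0.735 × (6%) = -4.4%.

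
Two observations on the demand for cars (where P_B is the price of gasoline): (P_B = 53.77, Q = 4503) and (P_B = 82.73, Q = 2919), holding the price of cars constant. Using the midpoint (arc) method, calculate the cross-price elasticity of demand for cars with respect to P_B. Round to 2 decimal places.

ΔQ_A = 2919 − 4503 = -1584; ΔP_B = 82.73 − 53.77 = 28.96.
Midpoints: Q̄_A = 3711.0, P̄_B = 68.25.
ε = (ΔQ_A/Q̄_A)/(ΔP_B/P̄_B) = (-1584/3711.0)/(28.96/68.25) ≈ -1.01.

-1.01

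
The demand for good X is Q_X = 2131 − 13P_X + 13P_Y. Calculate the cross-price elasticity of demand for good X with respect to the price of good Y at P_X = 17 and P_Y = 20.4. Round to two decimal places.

0.12

At P_X = 17 and P_Y = 20.4: Q_X = 2175.2.
∂Q_X/∂P_Y = 13.
ε = (∂Q_X/∂P_Y)(P_Y/Q_X) = 13 × (20.4/2175.2) ≈ 0.12.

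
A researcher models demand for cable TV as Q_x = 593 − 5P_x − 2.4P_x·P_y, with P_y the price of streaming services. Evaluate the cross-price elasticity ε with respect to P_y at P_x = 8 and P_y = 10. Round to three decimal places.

-0.532

At P_x = 8 and P_y = 10: Q_x = 361.
∂Q_x/∂P_y = -2.4P_x = -2.4(8) = -19.2000.
ε = (∂Q_x/∂P_y)(P_y/Q_x) = -19.2000 × (10/361) ≈ -0.532.
ε < 0: complements.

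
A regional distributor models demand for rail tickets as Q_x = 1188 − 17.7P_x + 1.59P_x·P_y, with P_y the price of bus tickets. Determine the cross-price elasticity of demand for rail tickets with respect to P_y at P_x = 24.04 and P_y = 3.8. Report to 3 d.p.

At P_x = 24.04 and P_y = 3.8: Q_x = 907.742.
∂Q_x/∂P_y = 1.59P_x = 1.59(24.04) = 38.2236.
ε = (∂Q_x/∂P_y)(P_y/Q_x) = 38.2236 × (3.8/907.742) ≈ 0.160.

0.160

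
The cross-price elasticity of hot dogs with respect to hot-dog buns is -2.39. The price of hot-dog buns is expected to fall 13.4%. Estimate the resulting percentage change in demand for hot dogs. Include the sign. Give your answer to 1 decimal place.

%ΔQ ≈ ε × %ΔP of hot-dog buns = -2.39 × (-13.4%) = 32.0%.

32.0%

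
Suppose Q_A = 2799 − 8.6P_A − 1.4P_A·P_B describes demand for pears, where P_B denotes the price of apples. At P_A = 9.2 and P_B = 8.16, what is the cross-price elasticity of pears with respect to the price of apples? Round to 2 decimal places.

-0.04

At P_A = 9.2 and P_B = 8.16: Q_A = 2614.779.
∂Q_A/∂P_B = -1.4P_A = -1.4(9.2) = -12.8800.
ε = (∂Q_A/∂P_B)(P_B/Q_A) = -12.8800 × (8.16/2614.779) ≈ -0.04.
ε < 0: complements.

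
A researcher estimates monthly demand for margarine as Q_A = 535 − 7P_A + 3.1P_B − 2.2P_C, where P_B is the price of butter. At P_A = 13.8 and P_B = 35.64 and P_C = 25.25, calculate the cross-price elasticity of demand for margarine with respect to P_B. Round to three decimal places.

0.224

At P_A = 13.8 and P_B = 35.64 and P_C = 25.25: Q_A = 493.334.
∂Q_A/∂P_B = 3.1.
ε = (∂Q_A/∂P_B)(P_B/Q_A) = 3.1 × (35.64/493.334) ≈ 0.224.
Since ε > 0, margarine and butter are substitutes.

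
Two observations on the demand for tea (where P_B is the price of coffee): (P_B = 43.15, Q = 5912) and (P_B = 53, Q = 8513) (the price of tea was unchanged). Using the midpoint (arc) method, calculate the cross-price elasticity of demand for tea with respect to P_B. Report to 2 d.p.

1.76

ΔQ_A = 8513 − 5912 = 2601; ΔP_B = 53 − 43.15 = 9.85.
Midpoints: Q̄_A = 7212.5, P̄_B = 48.08.
ε = (ΔQ_A/Q̄_A)/(ΔP_B/P̄_B) = (2601/7212.5)/(9.85/48.08) ≈ 1.76.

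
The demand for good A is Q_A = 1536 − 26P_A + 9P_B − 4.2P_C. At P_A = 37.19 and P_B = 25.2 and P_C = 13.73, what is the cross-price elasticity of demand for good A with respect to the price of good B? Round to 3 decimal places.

0.307

At P_A = 37.19 and P_B = 25.2 and P_C = 13.73: Q_A = 738.194.
∂Q_A/∂P_B = 9.
ε = (∂Q_A/∂P_B)(P_B/Q_A) = 9 × (25.2/738.194) ≈ 0.307.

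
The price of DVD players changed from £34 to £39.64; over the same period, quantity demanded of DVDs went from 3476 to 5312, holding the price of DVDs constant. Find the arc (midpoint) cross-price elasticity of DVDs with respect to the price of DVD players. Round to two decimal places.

2.73

ΔQ_A = 5312 − 3476 = 1836; ΔP_B = 39.64 − 34 = 5.64.
Midpoints: Q̄_A = 4394.0, P̄_B = 36.82.
ε = (ΔQ_A/Q̄_A)/(ΔP_B/P̄_B) = (1836/4394.0)/(5.64/36.82) ≈ 2.73.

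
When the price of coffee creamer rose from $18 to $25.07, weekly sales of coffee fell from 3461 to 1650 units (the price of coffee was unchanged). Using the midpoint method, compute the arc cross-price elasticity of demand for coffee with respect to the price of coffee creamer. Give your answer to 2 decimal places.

ΔQ_A = 1650 − 3461 = -1811; ΔP_B = 25.07 − 18 = 7.07.
Midpoints: Q̄_A = 2555.5, P̄_B = 21.54.
ε = (ΔQ_A/Q̄_A)/(ΔP_B/P̄_B) = (-1811/2555.5)/(7.07/21.54) ≈ -2.16.

-2.16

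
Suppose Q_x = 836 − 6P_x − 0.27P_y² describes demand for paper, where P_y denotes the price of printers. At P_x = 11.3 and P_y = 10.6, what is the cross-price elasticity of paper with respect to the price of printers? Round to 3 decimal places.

-0.082

At P_x = 11.3 and P_y = 10.6: Q_x = 737.863.
∂Q_x/∂P_y = -0.54P_y = -0.54(10.6) = -5.7240.
ε = (∂Q_x/∂P_y)(P_y/Q_x) = -5.7240 × (10.6/737.863) ≈ -0.082.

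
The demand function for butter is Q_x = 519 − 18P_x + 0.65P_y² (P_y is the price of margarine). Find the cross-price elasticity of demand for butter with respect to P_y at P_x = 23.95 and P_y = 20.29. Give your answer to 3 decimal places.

1.505

At P_x = 23.95 and P_y = 20.29: Q_x = 355.495.
∂Q_x/∂P_y = 1.3P_y = 1.3(20.29) = 26.3770.
ε = (∂Q_x/∂P_y)(P_y/Q_x) = 26.3770 × (20.29/355.495) ≈ 1.505.
ε > 0: substitutes.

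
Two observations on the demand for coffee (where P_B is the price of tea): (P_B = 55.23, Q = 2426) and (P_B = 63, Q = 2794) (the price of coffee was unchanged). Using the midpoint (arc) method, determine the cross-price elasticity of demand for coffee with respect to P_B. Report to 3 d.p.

ΔQ_A = 2794 − 2426 = 368; ΔP_B = 63 − 55.23 = 7.77.
Midpoints: Q̄_A = 2610.0, P̄_B = 59.11.
ε = (ΔQ_A/Q̄_A)/(ΔP_B/P̄_B) = (368/2610.0)/(7.77/59.11) ≈ 1.073.

1.073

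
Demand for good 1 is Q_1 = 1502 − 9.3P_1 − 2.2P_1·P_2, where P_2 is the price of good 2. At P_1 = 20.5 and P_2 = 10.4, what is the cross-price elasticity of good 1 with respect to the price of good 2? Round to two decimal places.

At P_1 = 20.5 and P_2 = 10.4: Q_1 = 842.31.
∂Q_1/∂P_2 = -2.2P_1 = -2.2(20.5) = -45.1000.
ε = (∂Q_1/∂P_2)(P_2/Q_1) = -45.1000 × (10.4/842.31) ≈ -0.56.
ε < 0: complements.

-0.56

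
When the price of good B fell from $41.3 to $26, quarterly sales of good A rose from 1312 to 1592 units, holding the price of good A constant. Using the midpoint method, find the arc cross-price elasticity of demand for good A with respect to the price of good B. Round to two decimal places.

-0.42

ΔQ_A = 1592 − 1312 = 280; ΔP_B = 26 − 41.3 = -15.3.
Midpoints: Q̄_A = 1452.0, P̄_B = 33.65.
ε = (ΔQ_A/Q̄_A)/(ΔP_B/P̄_B) = (280/1452.0)/(-15.3/33.65) ≈ -0.42.
ε < 0: good A and good B are complements.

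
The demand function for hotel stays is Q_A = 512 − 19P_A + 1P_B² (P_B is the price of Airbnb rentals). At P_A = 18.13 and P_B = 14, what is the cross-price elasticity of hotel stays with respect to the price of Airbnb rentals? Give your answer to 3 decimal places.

At P_A = 18.13 and P_B = 14: Q_A = 363.53.
∂Q_A/∂P_B = 2P_B = 2(14) = 28.0000.
ε = (∂Q_A/∂P_B)(P_B/Q_A) = 28.0000 × (14/363.53) ≈ 1.078.
ε > 0: substitutes.

1.078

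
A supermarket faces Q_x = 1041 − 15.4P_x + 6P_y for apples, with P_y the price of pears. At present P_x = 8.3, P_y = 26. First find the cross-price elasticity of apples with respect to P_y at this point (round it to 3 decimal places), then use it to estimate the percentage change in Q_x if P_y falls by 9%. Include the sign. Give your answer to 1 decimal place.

-1.3%

At P_x = 8.3, P_y = 26: Q_x = 1069.18.
∂Q_x/∂P_y = 6.
ε = (∂Q_x/∂P_y)(P_y/Q_x) = 6.0000 × 26/1069.18 ≈ 0.146.
%ΔQ_x ≈ ε × %ΔP_y = 0.146 × (-9%) = -1.3%.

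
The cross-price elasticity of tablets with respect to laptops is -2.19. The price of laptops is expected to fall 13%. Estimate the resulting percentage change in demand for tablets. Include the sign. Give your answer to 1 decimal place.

28.5%

%ΔQ ≈ ε × %ΔP of laptops = -2.19 × (-13%) = 28.5%.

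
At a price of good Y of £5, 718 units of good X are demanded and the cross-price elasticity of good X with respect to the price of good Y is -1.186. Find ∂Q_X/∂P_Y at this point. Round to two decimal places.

ε = (∂Q_X/∂P_Y)·(P_Y/Q_X) ⇒ ∂Q_X/∂P_Y = ε·Q_X/P_Y = -1.186 × 718/5 ≈ -170.31.

-170.31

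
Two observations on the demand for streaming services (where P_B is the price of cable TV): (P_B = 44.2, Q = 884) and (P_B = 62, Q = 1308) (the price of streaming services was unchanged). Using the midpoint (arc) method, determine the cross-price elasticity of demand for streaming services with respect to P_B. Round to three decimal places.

ΔQ_A = 1308 − 884 = 424; ΔP_B = 62 − 44.2 = 17.8.
Midpoints: Q̄_A = 1096.0, P̄_B = 53.10.
ε = (ΔQ_A/Q̄_A)/(ΔP_B/P̄_B) = (424/1096.0)/(17.8/53.10) ≈ 1.154.

1.154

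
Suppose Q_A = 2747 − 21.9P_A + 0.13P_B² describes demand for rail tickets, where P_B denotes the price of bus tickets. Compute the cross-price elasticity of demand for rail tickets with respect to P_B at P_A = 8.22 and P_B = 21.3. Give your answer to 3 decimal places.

At P_A = 8.22 and P_B = 21.3: Q_A = 2625.962.
∂Q_A/∂P_B = 0.26P_B = 0.26(21.3) = 5.5380.
ε = (∂Q_A/∂P_B)(P_B/Q_A) = 5.5380 × (21.3/2625.962) ≈ 0.045.
ε > 0: substitutes.

0.045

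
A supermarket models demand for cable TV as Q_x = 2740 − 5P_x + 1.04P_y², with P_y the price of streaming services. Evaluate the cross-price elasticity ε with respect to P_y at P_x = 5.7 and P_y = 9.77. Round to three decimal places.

0.071

At P_x = 5.7 and P_y = 9.77: Q_x = 2810.771.
∂Q_x/∂P_y = 2.08P_y = 2.08(9.77) = 20.3216.
ε = (∂Q_x/∂P_y)(P_y/Q_x) = 20.3216 × (9.77/2810.771) ≈ 0.071.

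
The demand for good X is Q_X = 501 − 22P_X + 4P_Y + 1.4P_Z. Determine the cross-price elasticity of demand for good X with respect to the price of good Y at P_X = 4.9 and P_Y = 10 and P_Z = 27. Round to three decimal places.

0.085

At P_X = 4.9 and P_Y = 10 and P_Z = 27: Q_X = 471.
∂Q_X/∂P_Y = 4.
ε = (∂Q_X/∂P_Y)(P_Y/Q_X) = 4 × (10/471) ≈ 0.085.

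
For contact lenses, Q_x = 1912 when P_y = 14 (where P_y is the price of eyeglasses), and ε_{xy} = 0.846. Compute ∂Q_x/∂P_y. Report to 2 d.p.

ε = (∂Q_x/∂P_y)·(P_y/Q_x) ⇒ ∂Q_x/∂P_y = ε·Q_x/P_y = 0.846 × 1912/14 ≈ 115.54.

115.54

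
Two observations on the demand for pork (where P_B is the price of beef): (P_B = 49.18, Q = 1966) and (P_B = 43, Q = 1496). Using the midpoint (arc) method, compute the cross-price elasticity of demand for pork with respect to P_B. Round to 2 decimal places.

2.02

ΔQ_A = 1496 − 1966 = -470; ΔP_B = 43 − 49.18 = -6.18.
Midpoints: Q̄_A = 1731.0, P̄_B = 46.09.
ε = (ΔQ_A/Q̄_A)/(ΔP_B/P̄_B) = (-470/1731.0)/(-6.18/46.09) ≈ 2.02.
ε > 0: pork and beef are substitutes.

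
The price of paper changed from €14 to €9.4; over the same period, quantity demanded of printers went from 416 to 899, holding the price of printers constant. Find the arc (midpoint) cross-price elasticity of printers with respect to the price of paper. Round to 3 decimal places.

-1.868

ΔQ_A = 899 − 416 = 483; ΔP_B = 9.4 − 14 = -4.6.
Midpoints: Q̄_A = 657.5, P̄_B = 11.70.
ε = (ΔQ_A/Q̄_A)/(ΔP_B/P̄_B) = (483/657.5)/(-4.6/11.70) ≈ -1.868.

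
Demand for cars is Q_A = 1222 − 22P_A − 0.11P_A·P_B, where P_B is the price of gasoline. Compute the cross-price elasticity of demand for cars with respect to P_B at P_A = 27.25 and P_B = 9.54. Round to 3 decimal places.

-0.048

At P_A = 27.25 and P_B = 9.54: Q_A = 593.904.
∂Q_A/∂P_B = -0.11P_A = -0.11(27.25) = -2.9975.
ε = (∂Q_A/∂P_B)(P_B/Q_A) = -2.9975 × (9.54/593.904) ≈ -0.048.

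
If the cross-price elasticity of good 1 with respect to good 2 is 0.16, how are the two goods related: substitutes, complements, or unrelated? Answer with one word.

substitutes

ε = 0.16 > 0, so a higher price of good 2 raises demand for good 1: substitutes.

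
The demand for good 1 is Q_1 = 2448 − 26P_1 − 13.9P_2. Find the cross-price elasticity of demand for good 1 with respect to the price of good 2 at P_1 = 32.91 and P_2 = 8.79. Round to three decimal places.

At P_1 = 32.91 and P_2 = 8.79: Q_1 = 1470.159.
∂Q_1/∂P_2 = -13.9.
ε = (∂Q_1/∂P_2)(P_2/Q_1) = -13.9 × (8.79/1470.159) ≈ -0.083.
Since ε < 0, good 1 and good 2 are complements.

-0.083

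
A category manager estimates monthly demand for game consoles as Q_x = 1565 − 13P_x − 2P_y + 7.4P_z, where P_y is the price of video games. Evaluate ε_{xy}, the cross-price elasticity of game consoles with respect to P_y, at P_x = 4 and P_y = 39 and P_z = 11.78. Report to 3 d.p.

-0.051

At P_x = 4 and P_y = 39 and P_z = 11.78: Q_x = 1522.172.
∂Q_x/∂P_y = -2.
ε = (∂Q_x/∂P_y)(P_y/Q_x) = -2 × (39/1522.172) ≈ -0.051.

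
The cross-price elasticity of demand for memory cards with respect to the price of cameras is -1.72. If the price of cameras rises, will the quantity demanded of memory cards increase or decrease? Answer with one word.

decrease

ε < 0 and the price of cameras rises, so the quantity of memory cards moves in the opposite direction: it decreases.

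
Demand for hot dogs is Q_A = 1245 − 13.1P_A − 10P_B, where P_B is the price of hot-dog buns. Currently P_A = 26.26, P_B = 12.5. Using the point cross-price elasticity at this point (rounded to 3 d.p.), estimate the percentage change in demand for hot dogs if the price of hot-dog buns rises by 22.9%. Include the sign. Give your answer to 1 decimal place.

At P_A = 26.26, P_B = 12.5: Q_A = 775.994.
∂Q_A/∂P_B = -10.
ε = (∂Q_A/∂P_B)(P_B/Q_A) = -10.0000 × 12.5/775.994 ≈ -0.161.
%ΔQ_A ≈ ε × %ΔP_B = -0.161 × (22.9%) = -3.7%.

-3.7%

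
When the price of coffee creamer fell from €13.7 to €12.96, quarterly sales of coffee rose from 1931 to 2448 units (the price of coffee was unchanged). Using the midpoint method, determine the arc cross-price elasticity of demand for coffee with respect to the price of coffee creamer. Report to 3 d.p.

ΔQ_A = 2448 − 1931 = 517; ΔP_B = 12.96 − 13.7 = -0.74.
Midpoints: Q̄_A = 2189.5, P̄_B = 13.33.
ε = (ΔQ_A/Q̄_A)/(ΔP_B/P̄_B) = (517/2189.5)/(-0.74/13.33) ≈ -4.253.
ε < 0: coffee and coffee creamer are complements.

-4.253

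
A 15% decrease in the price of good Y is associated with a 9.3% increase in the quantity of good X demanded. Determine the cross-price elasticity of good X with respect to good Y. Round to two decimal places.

ε = (%ΔQ of good X) / (%ΔP of good Y) = (9.3%) / (-15%) ≈ -0.62.

-0.62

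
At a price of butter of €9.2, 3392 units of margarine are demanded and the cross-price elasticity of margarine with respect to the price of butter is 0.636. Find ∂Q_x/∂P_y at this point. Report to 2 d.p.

234.49

ε = (∂Q_x/∂P_y)·(P_y/Q_x) ⇒ ∂Q_x/∂P_y = ε·Q_x/P_y = 0.636 × 3392/9.2 ≈ 234.49.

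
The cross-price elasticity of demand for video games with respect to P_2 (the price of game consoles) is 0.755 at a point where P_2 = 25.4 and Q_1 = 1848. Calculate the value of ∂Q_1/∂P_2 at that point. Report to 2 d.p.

ε = (∂Q_1/∂P_2)·(P_2/Q_1) ⇒ ∂Q_1/∂P_2 = ε·Q_1/P_2 = 0.755 × 1848/25.4 ≈ 54.93.

54.93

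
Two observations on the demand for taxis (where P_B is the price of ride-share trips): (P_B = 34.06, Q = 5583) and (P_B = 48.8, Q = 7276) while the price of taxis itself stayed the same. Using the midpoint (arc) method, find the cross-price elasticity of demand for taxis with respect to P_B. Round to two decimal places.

0.74

ΔQ_A = 7276 − 5583 = 1693; ΔP_B = 48.8 − 34.06 = 14.74.
Midpoints: Q̄_A = 6429.5, P̄_B = 41.43.
ε = (ΔQ_A/Q̄_A)/(ΔP_B/P̄_B) = (1693/6429.5)/(14.74/41.43) ≈ 0.74.
ε > 0: taxis and ride-share trips are substitutes.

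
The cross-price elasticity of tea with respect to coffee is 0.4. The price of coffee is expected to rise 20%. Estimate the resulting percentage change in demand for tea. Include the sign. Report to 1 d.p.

8.0%

%ΔQ ≈ ε × %ΔP of coffee = 0.4 × (20%) = 8.0%.
Demand for tea rises by about 8.0%.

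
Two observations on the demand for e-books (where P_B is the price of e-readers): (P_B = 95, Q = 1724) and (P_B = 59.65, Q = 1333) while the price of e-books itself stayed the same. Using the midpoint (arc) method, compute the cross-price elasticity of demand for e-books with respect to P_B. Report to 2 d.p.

ΔQ_A = 1333 − 1724 = -391; ΔP_B = 59.65 − 95 = -35.35.
Midpoints: Q̄_A = 1528.5, P̄_B = 77.33.
ε = (ΔQ_A/Q̄_A)/(ΔP_B/P̄_B) = (-391/1528.5)/(-35.35/77.33) ≈ 0.56.

0.56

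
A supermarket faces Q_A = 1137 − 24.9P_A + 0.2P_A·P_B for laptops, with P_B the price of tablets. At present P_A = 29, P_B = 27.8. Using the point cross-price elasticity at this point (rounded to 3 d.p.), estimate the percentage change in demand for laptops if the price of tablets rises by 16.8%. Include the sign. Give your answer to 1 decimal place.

4.7%

At P_A = 29, P_B = 27.8: Q_A = 576.14.
∂Q_A/∂P_B = 0.2P_A = 5.8000.
ε = (∂Q_A/∂P_B)(P_B/Q_A) = 5.8000 × 27.8/576.14 ≈ 0.280.
%ΔQ_A ≈ ε × %ΔP_B = 0.280 × (16.8%) = 4.7%.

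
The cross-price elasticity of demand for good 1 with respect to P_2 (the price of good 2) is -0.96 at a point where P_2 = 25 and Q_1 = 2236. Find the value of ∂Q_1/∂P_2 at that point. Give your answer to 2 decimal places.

-85.86

ε = (∂Q_1/∂P_2)·(P_2/Q_1) ⇒ ∂Q_1/∂P_2 = ε·Q_1/P_2 = -0.96 × 2236/25 ≈ -85.86.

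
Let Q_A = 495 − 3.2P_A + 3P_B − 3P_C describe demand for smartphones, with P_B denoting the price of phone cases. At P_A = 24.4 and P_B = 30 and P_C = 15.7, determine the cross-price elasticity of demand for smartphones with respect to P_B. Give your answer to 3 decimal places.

0.196

At P_A = 24.4 and P_B = 30 and P_C = 15.7: Q_A = 459.82.
∂Q_A/∂P_B = 3.
ε = (∂Q_A/∂P_B)(P_B/Q_A) = 3 × (30/459.82) ≈ 0.196.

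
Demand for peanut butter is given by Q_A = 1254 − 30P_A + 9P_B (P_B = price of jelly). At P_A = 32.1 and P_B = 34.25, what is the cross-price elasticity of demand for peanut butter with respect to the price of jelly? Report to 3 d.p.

At P_A = 32.1 and P_B = 34.25: Q_A = 599.25.
∂Q_A/∂P_B = 9.
ε = (∂Q_A/∂P_B)(P_B/Q_A) = 9 × (34.25/599.25) ≈ 0.514.
Since ε > 0, peanut butter and jelly are substitutes.

0.514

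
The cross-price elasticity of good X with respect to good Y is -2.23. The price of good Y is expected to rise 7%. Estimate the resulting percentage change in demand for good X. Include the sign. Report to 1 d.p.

%ΔQ ≈ ε × %ΔP of good Y = -2.23 × (7%) = -15.6%.

-15.6%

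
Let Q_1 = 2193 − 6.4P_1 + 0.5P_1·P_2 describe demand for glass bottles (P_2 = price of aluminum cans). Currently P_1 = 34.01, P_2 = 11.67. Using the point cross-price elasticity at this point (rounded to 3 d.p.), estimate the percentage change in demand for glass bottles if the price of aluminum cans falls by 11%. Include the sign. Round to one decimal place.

-1.0%

At P_1 = 34.01, P_2 = 11.67: Q_1 = 2173.784.
∂Q_1/∂P_2 = 0.5P_1 = 17.0050.
ε = (∂Q_1/∂P_2)(P_2/Q_1) = 17.0050 × 11.67/2173.784 ≈ 0.091.
%ΔQ_1 ≈ ε × %ΔP_2 = 0.091 × (-11%) = -1.0%.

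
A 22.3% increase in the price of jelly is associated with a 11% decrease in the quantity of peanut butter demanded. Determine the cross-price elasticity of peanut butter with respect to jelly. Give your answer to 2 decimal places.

-0.49

ε = (%ΔQ of peanut butter) / (%ΔP of jelly) = (-11%) / (22.3%) ≈ -0.49.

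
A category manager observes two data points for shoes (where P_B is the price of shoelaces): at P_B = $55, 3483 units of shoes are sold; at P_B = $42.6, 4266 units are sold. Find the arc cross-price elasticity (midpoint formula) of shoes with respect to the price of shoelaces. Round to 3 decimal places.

-0.795

ΔQ_A = 4266 − 3483 = 783; ΔP_B = 42.6 − 55 = -12.4.
Midpoints: Q̄_A = 3874.5, P̄_B = 48.80.
ε = (ΔQ_A/Q̄_A)/(ΔP_B/P̄_B) = (783/3874.5)/(-12.4/48.80) ≈ -0.795.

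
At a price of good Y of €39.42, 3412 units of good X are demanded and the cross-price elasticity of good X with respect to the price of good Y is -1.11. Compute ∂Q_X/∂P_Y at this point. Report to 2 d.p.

ε = (∂Q_X/∂P_Y)·(P_Y/Q_X) ⇒ ∂Q_X/∂P_Y = ε·Q_X/P_Y = -1.11 × 3412/39.42 ≈ -96.08.

-96.08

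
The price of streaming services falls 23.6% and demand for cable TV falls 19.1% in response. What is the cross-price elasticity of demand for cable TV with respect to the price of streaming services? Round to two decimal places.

0.81

ε = (%ΔQ of cable TV) / (%ΔP of streaming services) = (-19.1%) / (-23.6%) ≈ 0.81.
Positive cross-price elasticity: substitutes.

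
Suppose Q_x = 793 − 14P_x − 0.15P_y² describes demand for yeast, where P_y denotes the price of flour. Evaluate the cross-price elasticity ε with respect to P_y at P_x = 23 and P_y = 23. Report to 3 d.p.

At P_x = 23 and P_y = 23: Q_x = 391.65.
∂Q_x/∂P_y = -0.3P_y = -0.3(23) = -6.9000.
ε = (∂Q_x/∂P_y)(P_y/Q_x) = -6.9000 × (23/391.65) ≈ -0.405.

-0.405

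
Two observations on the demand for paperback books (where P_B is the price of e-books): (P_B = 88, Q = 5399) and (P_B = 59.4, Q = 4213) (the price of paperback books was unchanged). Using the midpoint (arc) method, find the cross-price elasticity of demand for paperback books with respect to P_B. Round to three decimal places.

0.636

ΔQ_A = 4213 − 5399 = -1186; ΔP_B = 59.4 − 88 = -28.6.
Midpoints: Q̄_A = 4806.0, P̄_B = 73.70.
ε = (ΔQ_A/Q̄_A)/(ΔP_B/P̄_B) = (-1186/4806.0)/(-28.6/73.70) ≈ 0.636.
ε > 0: paperback books and e-books are substitutes.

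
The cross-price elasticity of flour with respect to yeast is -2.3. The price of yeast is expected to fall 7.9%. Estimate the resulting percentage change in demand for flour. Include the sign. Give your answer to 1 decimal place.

%ΔQ ≈ ε × %ΔP of yeast = -2.3 × (-7.9%) = 18.2%.

18.2%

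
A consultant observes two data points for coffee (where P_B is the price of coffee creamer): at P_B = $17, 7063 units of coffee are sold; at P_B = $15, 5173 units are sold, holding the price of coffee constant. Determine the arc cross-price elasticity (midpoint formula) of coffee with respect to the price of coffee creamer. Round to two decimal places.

2.47

ΔQ_A = 5173 − 7063 = -1890; ΔP_B = 15 − 17 = -2.
Midpoints: Q̄_A = 6118.0, P̄_B = 16.00.
ε = (ΔQ_A/Q̄_A)/(ΔP_B/P̄_B) = (-1890/6118.0)/(-2/16.00) ≈ 2.47.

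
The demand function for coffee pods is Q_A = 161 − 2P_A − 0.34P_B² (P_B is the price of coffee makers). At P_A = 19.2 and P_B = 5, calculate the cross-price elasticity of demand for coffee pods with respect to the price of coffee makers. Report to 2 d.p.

-0.15

At P_A = 19.2 and P_B = 5: Q_A = 114.1.
∂Q_A/∂P_B = -0.68P_B = -0.68(5) = -3.4000.
ε = (∂Q_A/∂P_B)(P_B/Q_A) = -3.4000 × (5/114.1) ≈ -0.15.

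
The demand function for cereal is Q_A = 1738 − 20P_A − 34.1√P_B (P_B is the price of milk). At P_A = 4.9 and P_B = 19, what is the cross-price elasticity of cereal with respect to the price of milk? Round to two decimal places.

-0.05

At P_A = 4.9 and P_B = 19: Q_A = 1491.362.
∂Q_A/∂P_B = -34.1/(2√P_B) = -34.1/(2√19) = -3.9115.
ε = (∂Q_A/∂P_B)(P_B/Q_A) = -3.9115 × (19/1491.362) ≈ -0.05.
ε < 0: complements.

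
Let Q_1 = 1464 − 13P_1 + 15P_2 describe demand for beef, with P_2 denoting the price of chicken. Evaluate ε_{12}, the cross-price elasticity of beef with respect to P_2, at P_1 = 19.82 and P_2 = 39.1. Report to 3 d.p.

0.327

At P_1 = 19.82 and P_2 = 39.1: Q_1 = 1792.84.
∂Q_1/∂P_2 = 15.
ε = (∂Q_1/∂P_2)(P_2/Q_1) = 15 × (39.1/1792.84) ≈ 0.327.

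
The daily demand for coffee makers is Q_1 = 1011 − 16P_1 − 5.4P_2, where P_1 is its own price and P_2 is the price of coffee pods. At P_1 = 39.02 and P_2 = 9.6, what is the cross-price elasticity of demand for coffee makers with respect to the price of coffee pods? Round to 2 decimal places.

At P_1 = 39.02 and P_2 = 9.6: Q_1 = 334.84.
∂Q_1/∂P_2 = -5.4.
ε = (∂Q_1/∂P_2)(P_2/Q_1) = -5.4 × (9.6/334.84) ≈ -0.15.

-0.15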